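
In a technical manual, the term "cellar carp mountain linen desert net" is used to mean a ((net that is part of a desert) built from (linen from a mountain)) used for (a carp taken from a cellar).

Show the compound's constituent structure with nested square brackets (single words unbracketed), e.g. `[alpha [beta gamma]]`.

The outermost head in the paraphrase is "net" (specifically "mountain linen desert net"), modified by "cellar carp".
Within "cellar carp", the head is "carp" and the modifier is "cellar".
Within "mountain linen desert net", the head is "net" (specifically "desert net") and the modifier is "mountain linen".
Within "mountain linen", the head is "linen" and the modifier is "mountain".
Within "desert net", the head is "net" and the modifier is "desert".
So the structure is [[cellar carp] [[mountain linen] [desert net]]].

[[cellar carp] [[mountain linen] [desert net]]]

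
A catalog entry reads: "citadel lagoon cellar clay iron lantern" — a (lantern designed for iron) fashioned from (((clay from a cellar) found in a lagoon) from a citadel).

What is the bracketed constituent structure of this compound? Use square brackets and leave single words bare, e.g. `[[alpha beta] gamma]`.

Whole compound: head "lantern" (specifically "iron lantern"), modifier "citadel lagoon cellar clay".
Inside "citadel lagoon cellar clay": head "clay" (specifically "lagoon cellar clay"), modifier "citadel".
Inside "lagoon cellar clay": head "clay" (specifically "cellar clay"), modifier "lagoon".
Inside "cellar clay": head "clay", modifier "cellar".
Inside "iron lantern": head "lantern", modifier "iron".
So the structure is [[citadel [lagoon [cellar clay]]] [iron lantern]].

[[citadel [lagoon [cellar clay]]] [iron lantern]]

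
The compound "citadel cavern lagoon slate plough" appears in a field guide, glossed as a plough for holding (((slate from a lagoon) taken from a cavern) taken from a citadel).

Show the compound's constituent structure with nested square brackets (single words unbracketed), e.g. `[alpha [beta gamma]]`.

[[citadel [cavern [lagoon slate]]] plough]

Overall it is a kind of plough; the modifier is "citadel cavern lagoon slate".
Inside "citadel cavern lagoon slate": head "slate" (specifically "cavern lagoon slate"), modifier "citadel".
Inside "cavern lagoon slate": head "slate" (specifically "lagoon slate"), modifier "cavern".
Inside "lagoon slate": head "slate", modifier "lagoon".
Putting it together: [[citadel [cavern [lagoon slate]]] plough].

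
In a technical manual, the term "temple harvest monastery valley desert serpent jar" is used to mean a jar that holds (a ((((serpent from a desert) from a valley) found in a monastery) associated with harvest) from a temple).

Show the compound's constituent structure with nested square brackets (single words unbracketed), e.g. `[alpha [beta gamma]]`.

[[temple [harvest [monastery [valley [desert serpent]]]]] jar]

The outermost head in the paraphrase is "jar", modified by "temple harvest monastery valley desert serpent".
Within "temple harvest monastery valley desert serpent", the head is "serpent" (specifically "harvest monastery valley desert serpent") and the modifier is "temple".
Within "harvest monastery valley desert serpent", the head is "serpent" (specifically "monastery valley desert serpent") and the modifier is "harvest".
Within "monastery valley desert serpent", the head is "serpent" (specifically "valley desert serpent") and the modifier is "monastery".
Within "valley desert serpent", the head is "serpent" (specifically "desert serpent") and the modifier is "valley".
Within "desert serpent", the head is "serpent" and the modifier is "desert".
Putting it together: [[temple [harvest [monastery [valley [desert serpent]]]]] jar].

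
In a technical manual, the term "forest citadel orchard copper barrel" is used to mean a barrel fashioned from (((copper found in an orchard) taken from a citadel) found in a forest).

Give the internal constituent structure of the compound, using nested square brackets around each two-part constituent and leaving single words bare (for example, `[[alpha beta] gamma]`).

At the top level: head "barrel"; modifier "forest citadel orchard copper".
"forest citadel orchard copper" → head "copper" (specifically "citadel orchard copper"), modifier "forest".
"citadel orchard copper" → head "copper" (specifically "orchard copper"), modifier "citadel".
"orchard copper" → head "copper", modifier "orchard".
Putting it together: [[forest [citadel [orchard copper]]] barrel].

[[forest [citadel [orchard copper]]] barrel]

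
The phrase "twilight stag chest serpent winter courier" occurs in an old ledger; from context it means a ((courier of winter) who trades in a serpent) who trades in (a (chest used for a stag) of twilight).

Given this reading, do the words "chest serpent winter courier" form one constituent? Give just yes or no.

no

The top-level split is [twilight stag chest] [serpent winter courier]; the full structure is [[twilight [stag chest]] [serpent [winter courier]]].
"chest serpent winter courier" straddles a constituent boundary, so it is not a single unit.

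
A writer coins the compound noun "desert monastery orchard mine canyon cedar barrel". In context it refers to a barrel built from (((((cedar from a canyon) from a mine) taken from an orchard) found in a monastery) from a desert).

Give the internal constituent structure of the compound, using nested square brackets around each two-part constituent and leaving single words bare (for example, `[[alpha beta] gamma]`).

[[desert [monastery [orchard [mine [canyon cedar]]]]] barrel]

Overall it is a kind of barrel; the modifier is "desert monastery orchard mine canyon cedar".
"desert monastery orchard mine canyon cedar" → head "cedar" (specifically "monastery orchard mine canyon cedar"), modifier "desert".
"monastery orchard mine canyon cedar" → head "cedar" (specifically "orchard mine canyon cedar"), modifier "monastery".
"orchard mine canyon cedar" → head "cedar" (specifically "mine canyon cedar"), modifier "orchard".
"mine canyon cedar" → head "cedar" (specifically "canyon cedar"), modifier "mine".
"canyon cedar" → head "cedar", modifier "canyon".
Putting it together: [[desert [monastery [orchard [mine [canyon cedar]]]]] barrel].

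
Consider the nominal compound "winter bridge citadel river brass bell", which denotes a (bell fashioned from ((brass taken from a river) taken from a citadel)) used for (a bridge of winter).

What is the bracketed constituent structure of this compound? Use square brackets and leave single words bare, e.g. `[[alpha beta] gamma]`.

Overall it is a kind of bell (specifically "citadel river brass bell"); the modifier is "winter bridge".
"winter bridge" → head "bridge", modifier "winter".
"citadel river brass bell" → head "bell", modifier "citadel river brass".
"citadel river brass" → head "brass" (specifically "river brass"), modifier "citadel".
"river brass" → head "brass", modifier "river".
Assembled: [[winter bridge] [[citadel [river brass]] bell]].

[[winter bridge] [[citadel [river brass]] bell]]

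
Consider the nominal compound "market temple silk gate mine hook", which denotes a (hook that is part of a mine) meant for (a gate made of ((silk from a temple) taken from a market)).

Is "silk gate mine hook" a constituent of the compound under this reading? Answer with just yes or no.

The top-level split is [market temple silk gate] [mine hook]; the full structure is [[[market [temple silk]] gate] [mine hook]].
"silk gate mine hook" straddles a constituent boundary, so it is not a single unit.

no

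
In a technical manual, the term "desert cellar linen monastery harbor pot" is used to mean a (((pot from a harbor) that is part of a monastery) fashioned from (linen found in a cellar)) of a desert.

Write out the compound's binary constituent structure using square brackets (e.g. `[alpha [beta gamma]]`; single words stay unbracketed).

Whole compound: head "pot" (specifically "cellar linen monastery harbor pot"), modifier "desert".
"cellar linen monastery harbor pot" → head "pot" (specifically "monastery harbor pot"), modifier "cellar linen".
"cellar linen" → head "linen", modifier "cellar".
"monastery harbor pot" → head "pot" (specifically "harbor pot"), modifier "monastery".
"harbor pot" → head "pot", modifier "harbor".
Assembled: [desert [[cellar linen] [monastery [harbor pot]]]].

[desert [[cellar linen] [monastery [harbor pot]]]]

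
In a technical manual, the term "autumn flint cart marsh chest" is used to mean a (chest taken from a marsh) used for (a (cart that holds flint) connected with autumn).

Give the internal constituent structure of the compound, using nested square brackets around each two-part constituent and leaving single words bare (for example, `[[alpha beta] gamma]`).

[[autumn [flint cart]] [marsh chest]]

Overall it is a kind of chest (specifically "marsh chest"); the modifier is "autumn flint cart".
"autumn flint cart" → head "cart" (specifically "flint cart"), modifier "autumn".
"flint cart" → head "cart", modifier "flint".
"marsh chest" → head "chest", modifier "marsh".
So the structure is [[autumn [flint cart]] [marsh chest]].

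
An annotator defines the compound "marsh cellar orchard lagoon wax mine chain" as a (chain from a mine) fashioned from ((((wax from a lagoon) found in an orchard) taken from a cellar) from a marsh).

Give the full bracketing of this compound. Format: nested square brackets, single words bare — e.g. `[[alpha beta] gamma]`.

[[marsh [cellar [orchard [lagoon wax]]]] [mine chain]]

Whole compound: head "chain" (specifically "mine chain"), modifier "marsh cellar orchard lagoon wax".
"marsh cellar orchard lagoon wax" → head "wax" (specifically "cellar orchard lagoon wax"), modifier "marsh".
"cellar orchard lagoon wax" → head "wax" (specifically "orchard lagoon wax"), modifier "cellar".
"orchard lagoon wax" → head "wax" (specifically "lagoon wax"), modifier "orchard".
"lagoon wax" → head "wax", modifier "lagoon".
"mine chain" → head "chain", modifier "mine".
Assembled: [[marsh [cellar [orchard [lagoon wax]]]] [mine chain]].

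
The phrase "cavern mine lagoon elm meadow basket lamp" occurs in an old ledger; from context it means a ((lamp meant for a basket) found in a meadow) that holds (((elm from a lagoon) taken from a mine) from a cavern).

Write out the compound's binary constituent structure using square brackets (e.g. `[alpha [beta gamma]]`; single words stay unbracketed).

[[cavern [mine [lagoon elm]]] [meadow [basket lamp]]]

Whole compound: head "lamp" (specifically "meadow basket lamp"), modifier "cavern mine lagoon elm".
Inside "cavern mine lagoon elm": head "elm" (specifically "mine lagoon elm"), modifier "cavern".
Inside "mine lagoon elm": head "elm" (specifically "lagoon elm"), modifier "mine".
Inside "lagoon elm": head "elm", modifier "lagoon".
Inside "meadow basket lamp": head "lamp" (specifically "basket lamp"), modifier "meadow".
Inside "basket lamp": head "lamp", modifier "basket".
Putting it together: [[cavern [mine [lagoon elm]]] [meadow [basket lamp]]].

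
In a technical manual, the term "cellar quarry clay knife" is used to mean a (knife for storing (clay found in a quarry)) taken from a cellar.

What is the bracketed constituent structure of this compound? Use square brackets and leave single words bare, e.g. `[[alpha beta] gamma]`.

[cellar [[quarry clay] knife]]

At the top level: head "knife" (specifically "quarry clay knife"); modifier "cellar".
"quarry clay knife" → head "knife", modifier "quarry clay".
"quarry clay" → head "clay", modifier "quarry".
Assembled: [cellar [[quarry clay] knife]].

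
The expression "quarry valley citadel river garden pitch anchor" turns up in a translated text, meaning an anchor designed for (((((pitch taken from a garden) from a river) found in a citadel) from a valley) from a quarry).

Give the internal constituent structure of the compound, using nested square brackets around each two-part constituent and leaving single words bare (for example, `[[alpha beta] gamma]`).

[[quarry [valley [citadel [river [garden pitch]]]]] anchor]

Whole compound: head "anchor", modifier "quarry valley citadel river garden pitch".
Within "quarry valley citadel river garden pitch", the head is "pitch" (specifically "valley citadel river garden pitch") and the modifier is "quarry".
Within "valley citadel river garden pitch", the head is "pitch" (specifically "citadel river garden pitch") and the modifier is "valley".
Within "citadel river garden pitch", the head is "pitch" (specifically "river garden pitch") and the modifier is "citadel".
Within "river garden pitch", the head is "pitch" (specifically "garden pitch") and the modifier is "river".
Within "garden pitch", the head is "pitch" and the modifier is "garden".
Putting it together: [[quarry [valley [citadel [river [garden pitch]]]]] anchor].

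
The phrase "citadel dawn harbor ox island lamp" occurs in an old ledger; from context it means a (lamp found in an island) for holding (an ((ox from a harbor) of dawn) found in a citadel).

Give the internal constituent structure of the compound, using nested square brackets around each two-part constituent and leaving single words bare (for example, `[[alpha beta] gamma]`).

[[citadel [dawn [harbor ox]]] [island lamp]]

At the top level: head "lamp" (specifically "island lamp"); modifier "citadel dawn harbor ox".
Inside "citadel dawn harbor ox": head "ox" (specifically "dawn harbor ox"), modifier "citadel".
Inside "dawn harbor ox": head "ox" (specifically "harbor ox"), modifier "dawn".
Inside "harbor ox": head "ox", modifier "harbor".
Inside "island lamp": head "lamp", modifier "island".
So the structure is [[citadel [dawn [harbor ox]]] [island lamp]].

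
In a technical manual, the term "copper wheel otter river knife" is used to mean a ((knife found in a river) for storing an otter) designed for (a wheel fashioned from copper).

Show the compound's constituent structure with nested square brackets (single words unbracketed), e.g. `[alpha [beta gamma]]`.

[[copper wheel] [otter [river knife]]]

The outermost head in the paraphrase is "knife" (specifically "otter river knife"), modified by "copper wheel".
Within "copper wheel", the head is "wheel" and the modifier is "copper".
Within "otter river knife", the head is "knife" (specifically "river knife") and the modifier is "otter".
Within "river knife", the head is "knife" and the modifier is "river".
So the structure is [[copper wheel] [otter [river knife]]].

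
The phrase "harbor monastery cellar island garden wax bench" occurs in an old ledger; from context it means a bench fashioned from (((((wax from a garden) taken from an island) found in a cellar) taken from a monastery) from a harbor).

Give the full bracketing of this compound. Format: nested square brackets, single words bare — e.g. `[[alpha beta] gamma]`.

Whole compound: head "bench", modifier "harbor monastery cellar island garden wax".
Inside "harbor monastery cellar island garden wax": head "wax" (specifically "monastery cellar island garden wax"), modifier "harbor".
Inside "monastery cellar island garden wax": head "wax" (specifically "cellar island garden wax"), modifier "monastery".
Inside "cellar island garden wax": head "wax" (specifically "island garden wax"), modifier "cellar".
Inside "island garden wax": head "wax" (specifically "garden wax"), modifier "island".
Inside "garden wax": head "wax", modifier "garden".
Assembled: [[harbor [monastery [cellar [island [garden wax]]]]] bench].

[[harbor [monastery [cellar [island [garden wax]]]]] bench]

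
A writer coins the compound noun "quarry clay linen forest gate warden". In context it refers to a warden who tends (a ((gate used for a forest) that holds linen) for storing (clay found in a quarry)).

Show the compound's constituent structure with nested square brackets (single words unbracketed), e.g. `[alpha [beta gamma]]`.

[[[quarry clay] [linen [forest gate]]] warden]

Overall it is a kind of warden; the modifier is "quarry clay linen forest gate".
Within "quarry clay linen forest gate", the head is "gate" (specifically "linen forest gate") and the modifier is "quarry clay".
Within "quarry clay", the head is "clay" and the modifier is "quarry".
Within "linen forest gate", the head is "gate" (specifically "forest gate") and the modifier is "linen".
Within "forest gate", the head is "gate" and the modifier is "forest".
So the structure is [[[quarry clay] [linen [forest gate]]] warden].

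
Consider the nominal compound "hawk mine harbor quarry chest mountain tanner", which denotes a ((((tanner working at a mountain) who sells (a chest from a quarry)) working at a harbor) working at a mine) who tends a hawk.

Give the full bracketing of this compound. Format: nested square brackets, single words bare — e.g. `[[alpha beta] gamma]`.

[hawk [mine [harbor [[quarry chest] [mountain tanner]]]]]

Whole compound: head "tanner" (specifically "mine harbor quarry chest mountain tanner"), modifier "hawk".
Inside "mine harbor quarry chest mountain tanner": head "tanner" (specifically "harbor quarry chest mountain tanner"), modifier "mine".
Inside "harbor quarry chest mountain tanner": head "tanner" (specifically "quarry chest mountain tanner"), modifier "harbor".
Inside "quarry chest mountain tanner": head "tanner" (specifically "mountain tanner"), modifier "quarry chest".
Inside "quarry chest": head "chest", modifier "quarry".
Inside "mountain tanner": head "tanner", modifier "mountain".
So the structure is [hawk [mine [harbor [[quarry chest] [mountain tanner]]]]].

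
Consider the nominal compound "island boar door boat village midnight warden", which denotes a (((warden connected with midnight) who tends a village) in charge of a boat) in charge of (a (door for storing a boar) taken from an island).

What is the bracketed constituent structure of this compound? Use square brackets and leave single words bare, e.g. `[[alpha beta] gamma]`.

[[island [boar door]] [boat [village [midnight warden]]]]

The outermost head in the paraphrase is "warden" (specifically "boat village midnight warden"), modified by "island boar door".
Inside "island boar door": head "door" (specifically "boar door"), modifier "island".
Inside "boar door": head "door", modifier "boar".
Inside "boat village midnight warden": head "warden" (specifically "village midnight warden"), modifier "boat".
Inside "village midnight warden": head "warden" (specifically "midnight warden"), modifier "village".
Inside "midnight warden": head "warden", modifier "midnight".
Assembled: [[island [boar door]] [boat [village [midnight warden]]]].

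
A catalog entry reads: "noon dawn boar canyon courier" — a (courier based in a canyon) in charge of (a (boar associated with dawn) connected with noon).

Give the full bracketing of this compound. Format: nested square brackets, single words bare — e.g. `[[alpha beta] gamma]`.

At the top level: head "courier" (specifically "canyon courier"); modifier "noon dawn boar".
Inside "noon dawn boar": head "boar" (specifically "dawn boar"), modifier "noon".
Inside "dawn boar": head "boar", modifier "dawn".
Inside "canyon courier": head "courier", modifier "canyon".
So the structure is [[noon [dawn boar]] [canyon courier]].

[[noon [dawn boar]] [canyon courier]]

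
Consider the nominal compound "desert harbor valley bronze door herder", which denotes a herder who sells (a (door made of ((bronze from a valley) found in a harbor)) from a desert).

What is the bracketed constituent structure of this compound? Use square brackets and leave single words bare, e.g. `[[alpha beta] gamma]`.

Overall it is a kind of herder; the modifier is "desert harbor valley bronze door".
Within "desert harbor valley bronze door", the head is "door" (specifically "harbor valley bronze door") and the modifier is "desert".
Within "harbor valley bronze door", the head is "door" and the modifier is "harbor valley bronze".
Within "harbor valley bronze", the head is "bronze" (specifically "valley bronze") and the modifier is "harbor".
Within "valley bronze", the head is "bronze" and the modifier is "valley".
Putting it together: [[desert [[harbor [valley bronze]] door]] herder].

[[desert [[harbor [valley bronze]] door]] herder]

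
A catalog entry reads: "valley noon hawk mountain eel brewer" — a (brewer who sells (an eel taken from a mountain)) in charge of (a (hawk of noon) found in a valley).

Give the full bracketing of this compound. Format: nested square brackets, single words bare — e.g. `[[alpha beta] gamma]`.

[[valley [noon hawk]] [[mountain eel] brewer]]

The outermost head in the paraphrase is "brewer" (specifically "mountain eel brewer"), modified by "valley noon hawk".
Inside "valley noon hawk": head "hawk" (specifically "noon hawk"), modifier "valley".
Inside "noon hawk": head "hawk", modifier "noon".
Inside "mountain eel brewer": head "brewer", modifier "mountain eel".
Inside "mountain eel": head "eel", modifier "mountain".
So the structure is [[valley [noon hawk]] [[mountain eel] brewer]].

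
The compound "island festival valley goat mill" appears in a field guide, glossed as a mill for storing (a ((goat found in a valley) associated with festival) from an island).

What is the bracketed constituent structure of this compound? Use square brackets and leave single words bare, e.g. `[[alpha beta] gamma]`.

The outermost head in the paraphrase is "mill", modified by "island festival valley goat".
"island festival valley goat" → head "goat" (specifically "festival valley goat"), modifier "island".
"festival valley goat" → head "goat" (specifically "valley goat"), modifier "festival".
"valley goat" → head "goat", modifier "valley".
Putting it together: [[island [festival [valley goat]]] mill].

[[island [festival [valley goat]]] mill]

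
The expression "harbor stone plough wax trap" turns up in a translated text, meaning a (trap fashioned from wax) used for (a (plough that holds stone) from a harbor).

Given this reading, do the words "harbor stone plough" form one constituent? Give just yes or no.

yes

The paraphrase groups the words so that "harbor stone plough" is one unit: it corresponds to a single parenthesized sub-phrase.
The full structure is [[harbor [stone plough]] [wax trap]], in which [harbor stone plough] is a constituent.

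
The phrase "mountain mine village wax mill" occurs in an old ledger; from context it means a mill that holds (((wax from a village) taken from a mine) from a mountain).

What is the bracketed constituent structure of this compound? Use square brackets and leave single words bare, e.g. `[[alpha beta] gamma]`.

[[mountain [mine [village wax]]] mill]

The outermost head in the paraphrase is "mill", modified by "mountain mine village wax".
"mountain mine village wax" → head "wax" (specifically "mine village wax"), modifier "mountain".
"mine village wax" → head "wax" (specifically "village wax"), modifier "mine".
"village wax" → head "wax", modifier "village".
Putting it together: [[mountain [mine [village wax]]] mill].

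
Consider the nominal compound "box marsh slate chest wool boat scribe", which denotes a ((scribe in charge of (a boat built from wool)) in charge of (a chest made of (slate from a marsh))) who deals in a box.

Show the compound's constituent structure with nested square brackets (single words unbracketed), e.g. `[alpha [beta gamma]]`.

The outermost head in the paraphrase is "scribe" (specifically "marsh slate chest wool boat scribe"), modified by "box".
Within "marsh slate chest wool boat scribe", the head is "scribe" (specifically "wool boat scribe") and the modifier is "marsh slate chest".
Within "marsh slate chest", the head is "chest" and the modifier is "marsh slate".
Within "marsh slate", the head is "slate" and the modifier is "marsh".
Within "wool boat scribe", the head is "scribe" and the modifier is "wool boat".
Within "wool boat", the head is "boat" and the modifier is "wool".
Putting it together: [box [[[marsh slate] chest] [[wool boat] scribe]]].

[box [[[marsh slate] chest] [[wool boat] scribe]]]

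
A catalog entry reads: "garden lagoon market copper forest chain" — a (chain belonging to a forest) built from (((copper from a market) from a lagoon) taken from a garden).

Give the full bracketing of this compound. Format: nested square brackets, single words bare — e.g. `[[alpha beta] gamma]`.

[[garden [lagoon [market copper]]] [forest chain]]

Whole compound: head "chain" (specifically "forest chain"), modifier "garden lagoon market copper".
Inside "garden lagoon market copper": head "copper" (specifically "lagoon market copper"), modifier "garden".
Inside "lagoon market copper": head "copper" (specifically "market copper"), modifier "lagoon".
Inside "market copper": head "copper", modifier "market".
Inside "forest chain": head "chain", modifier "forest".
Assembled: [[garden [lagoon [market copper]]] [forest chain]].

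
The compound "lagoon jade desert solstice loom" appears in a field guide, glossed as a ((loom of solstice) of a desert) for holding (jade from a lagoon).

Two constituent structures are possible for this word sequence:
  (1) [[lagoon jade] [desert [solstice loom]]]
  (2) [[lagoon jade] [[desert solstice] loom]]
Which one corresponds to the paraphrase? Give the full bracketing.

[[lagoon jade] [desert [solstice loom]]]

The paraphrase's head is the "loom" part ("desert solstice loom"); its modifier is "lagoon jade".
That top-level split, carried through the inner groups, gives [[lagoon jade] [desert [solstice loom]]].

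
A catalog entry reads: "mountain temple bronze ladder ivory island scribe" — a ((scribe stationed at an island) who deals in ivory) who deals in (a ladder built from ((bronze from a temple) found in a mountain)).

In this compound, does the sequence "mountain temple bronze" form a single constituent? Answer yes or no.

yes

The paraphrase groups the words so that "mountain temple bronze" is one unit: it corresponds to a single parenthesized sub-phrase.
The full structure is [[[mountain [temple bronze]] ladder] [ivory [island scribe]]], in which [mountain temple bronze] is a constituent.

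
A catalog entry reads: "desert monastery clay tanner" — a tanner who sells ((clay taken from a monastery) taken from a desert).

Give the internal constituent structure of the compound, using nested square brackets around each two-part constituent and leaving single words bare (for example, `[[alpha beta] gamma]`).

[[desert [monastery clay]] tanner]

Overall it is a kind of tanner; the modifier is "desert monastery clay".
Inside "desert monastery clay": head "clay" (specifically "monastery clay"), modifier "desert".
Inside "monastery clay": head "clay", modifier "monastery".
Assembled: [[desert [monastery clay]] tanner].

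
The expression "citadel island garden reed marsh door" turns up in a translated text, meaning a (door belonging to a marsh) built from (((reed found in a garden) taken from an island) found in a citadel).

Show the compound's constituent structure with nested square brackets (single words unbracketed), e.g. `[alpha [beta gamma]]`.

Overall it is a kind of door (specifically "marsh door"); the modifier is "citadel island garden reed".
"citadel island garden reed" → head "reed" (specifically "island garden reed"), modifier "citadel".
"island garden reed" → head "reed" (specifically "garden reed"), modifier "island".
"garden reed" → head "reed", modifier "garden".
"marsh door" → head "door", modifier "marsh".
Putting it together: [[citadel [island [garden reed]]] [marsh door]].

[[citadel [island [garden reed]]] [marsh door]]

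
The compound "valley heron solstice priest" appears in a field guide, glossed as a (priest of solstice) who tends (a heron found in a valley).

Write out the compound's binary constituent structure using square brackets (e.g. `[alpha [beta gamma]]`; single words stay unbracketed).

Whole compound: head "priest" (specifically "solstice priest"), modifier "valley heron".
Inside "valley heron": head "heron", modifier "valley".
Inside "solstice priest": head "priest", modifier "solstice".
So the structure is [[valley heron] [solstice priest]].

[[valley heron] [solstice priest]]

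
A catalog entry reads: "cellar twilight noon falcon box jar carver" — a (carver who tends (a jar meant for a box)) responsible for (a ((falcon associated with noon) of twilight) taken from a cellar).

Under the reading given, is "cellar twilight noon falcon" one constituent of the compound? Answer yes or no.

The paraphrase groups the words so that "cellar twilight noon falcon" is one unit: it corresponds to a single parenthesized sub-phrase.
The full structure is [[cellar [twilight [noon falcon]]] [[box jar] carver]], in which [cellar twilight noon falcon] is a constituent.

yes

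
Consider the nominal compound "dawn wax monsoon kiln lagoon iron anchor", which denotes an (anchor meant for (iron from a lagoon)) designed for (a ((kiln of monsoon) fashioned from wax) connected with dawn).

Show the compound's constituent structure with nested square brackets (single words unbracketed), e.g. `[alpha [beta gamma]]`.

[[dawn [wax [monsoon kiln]]] [[lagoon iron] anchor]]

The outermost head in the paraphrase is "anchor" (specifically "lagoon iron anchor"), modified by "dawn wax monsoon kiln".
Inside "dawn wax monsoon kiln": head "kiln" (specifically "wax monsoon kiln"), modifier "dawn".
Inside "wax monsoon kiln": head "kiln" (specifically "monsoon kiln"), modifier "wax".
Inside "monsoon kiln": head "kiln", modifier "monsoon".
Inside "lagoon iron anchor": head "anchor", modifier "lagoon iron".
Inside "lagoon iron": head "iron", modifier "lagoon".
Assembled: [[dawn [wax [monsoon kiln]]] [[lagoon iron] anchor]].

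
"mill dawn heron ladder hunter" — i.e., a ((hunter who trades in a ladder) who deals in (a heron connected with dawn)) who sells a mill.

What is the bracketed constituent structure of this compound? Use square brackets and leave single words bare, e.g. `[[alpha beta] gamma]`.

[mill [[dawn heron] [ladder hunter]]]

Whole compound: head "hunter" (specifically "dawn heron ladder hunter"), modifier "mill".
"dawn heron ladder hunter" → head "hunter" (specifically "ladder hunter"), modifier "dawn heron".
"dawn heron" → head "heron", modifier "dawn".
"ladder hunter" → head "hunter", modifier "ladder".
Putting it together: [mill [[dawn heron] [ladder hunter]]].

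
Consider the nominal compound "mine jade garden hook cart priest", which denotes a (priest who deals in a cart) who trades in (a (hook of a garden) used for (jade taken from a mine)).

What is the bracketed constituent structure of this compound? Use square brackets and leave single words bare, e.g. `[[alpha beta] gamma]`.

[[[mine jade] [garden hook]] [cart priest]]

Whole compound: head "priest" (specifically "cart priest"), modifier "mine jade garden hook".
Within "mine jade garden hook", the head is "hook" (specifically "garden hook") and the modifier is "mine jade".
Within "mine jade", the head is "jade" and the modifier is "mine".
Within "garden hook", the head is "hook" and the modifier is "garden".
Within "cart priest", the head is "priest" and the modifier is "cart".
So the structure is [[[mine jade] [garden hook]] [cart priest]].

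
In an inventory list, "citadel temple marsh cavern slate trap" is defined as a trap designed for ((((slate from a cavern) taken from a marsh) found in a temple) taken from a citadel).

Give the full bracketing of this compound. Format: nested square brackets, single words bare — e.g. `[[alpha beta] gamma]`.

[[citadel [temple [marsh [cavern slate]]]] trap]

At the top level: head "trap"; modifier "citadel temple marsh cavern slate".
Inside "citadel temple marsh cavern slate": head "slate" (specifically "temple marsh cavern slate"), modifier "citadel".
Inside "temple marsh cavern slate": head "slate" (specifically "marsh cavern slate"), modifier "temple".
Inside "marsh cavern slate": head "slate" (specifically "cavern slate"), modifier "marsh".
Inside "cavern slate": head "slate", modifier "cavern".
Putting it together: [[citadel [temple [marsh [cavern slate]]]] trap].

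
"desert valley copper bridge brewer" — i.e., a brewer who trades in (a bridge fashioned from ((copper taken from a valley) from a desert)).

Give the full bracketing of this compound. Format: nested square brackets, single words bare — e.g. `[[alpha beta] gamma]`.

At the top level: head "brewer"; modifier "desert valley copper bridge".
Within "desert valley copper bridge", the head is "bridge" and the modifier is "desert valley copper".
Within "desert valley copper", the head is "copper" (specifically "valley copper") and the modifier is "desert".
Within "valley copper", the head is "copper" and the modifier is "valley".
Assembled: [[[desert [valley copper]] bridge] brewer].

[[[desert [valley copper]] bridge] brewer]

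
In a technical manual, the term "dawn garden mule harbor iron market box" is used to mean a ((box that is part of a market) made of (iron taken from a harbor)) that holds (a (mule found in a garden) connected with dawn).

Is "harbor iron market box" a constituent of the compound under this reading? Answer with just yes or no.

The paraphrase groups the words so that "harbor iron market box" is one unit: it corresponds to a single parenthesized sub-phrase.
The full structure is [[dawn [garden mule]] [[harbor iron] [market box]]], in which [harbor iron market box] is a constituent.

yes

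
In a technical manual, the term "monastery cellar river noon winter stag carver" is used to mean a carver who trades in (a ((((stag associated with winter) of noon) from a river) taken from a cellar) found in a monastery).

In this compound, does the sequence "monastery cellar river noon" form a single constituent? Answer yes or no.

no

The top-level split is [monastery cellar river noon winter stag] [carver]; the full structure is [[monastery [cellar [river [noon [winter stag]]]]] carver].
"monastery cellar river noon" straddles a constituent boundary, so it is not a single unit.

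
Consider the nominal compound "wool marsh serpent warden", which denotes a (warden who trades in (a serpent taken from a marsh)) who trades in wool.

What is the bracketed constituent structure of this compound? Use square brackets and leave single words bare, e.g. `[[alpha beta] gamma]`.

At the top level: head "warden" (specifically "marsh serpent warden"); modifier "wool".
Within "marsh serpent warden", the head is "warden" and the modifier is "marsh serpent".
Within "marsh serpent", the head is "serpent" and the modifier is "marsh".
Assembled: [wool [[marsh serpent] warden]].

[wool [[marsh serpent] warden]]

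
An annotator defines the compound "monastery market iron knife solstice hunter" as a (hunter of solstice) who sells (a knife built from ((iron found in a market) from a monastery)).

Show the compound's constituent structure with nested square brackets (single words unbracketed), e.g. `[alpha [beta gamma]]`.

[[[monastery [market iron]] knife] [solstice hunter]]

The outermost head in the paraphrase is "hunter" (specifically "solstice hunter"), modified by "monastery market iron knife".
Inside "monastery market iron knife": head "knife", modifier "monastery market iron".
Inside "monastery market iron": head "iron" (specifically "market iron"), modifier "monastery".
Inside "market iron": head "iron", modifier "market".
Inside "solstice hunter": head "hunter", modifier "solstice".
Assembled: [[[monastery [market iron]] knife] [solstice hunter]].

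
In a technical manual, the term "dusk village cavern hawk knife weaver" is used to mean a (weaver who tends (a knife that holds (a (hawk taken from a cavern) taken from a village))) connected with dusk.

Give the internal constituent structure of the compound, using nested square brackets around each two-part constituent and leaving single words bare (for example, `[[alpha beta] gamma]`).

[dusk [[[village [cavern hawk]] knife] weaver]]

Overall it is a kind of weaver (specifically "village cavern hawk knife weaver"); the modifier is "dusk".
Inside "village cavern hawk knife weaver": head "weaver", modifier "village cavern hawk knife".
Inside "village cavern hawk knife": head "knife", modifier "village cavern hawk".
Inside "village cavern hawk": head "hawk" (specifically "cavern hawk"), modifier "village".
Inside "cavern hawk": head "hawk", modifier "cavern".
So the structure is [dusk [[[village [cavern hawk]] knife] weaver]].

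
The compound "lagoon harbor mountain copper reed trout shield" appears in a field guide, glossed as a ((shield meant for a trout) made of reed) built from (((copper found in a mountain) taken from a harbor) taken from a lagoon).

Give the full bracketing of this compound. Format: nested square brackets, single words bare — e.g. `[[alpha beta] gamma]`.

[[lagoon [harbor [mountain copper]]] [reed [trout shield]]]

At the top level: head "shield" (specifically "reed trout shield"); modifier "lagoon harbor mountain copper".
Inside "lagoon harbor mountain copper": head "copper" (specifically "harbor mountain copper"), modifier "lagoon".
Inside "harbor mountain copper": head "copper" (specifically "mountain copper"), modifier "harbor".
Inside "mountain copper": head "copper", modifier "mountain".
Inside "reed trout shield": head "shield" (specifically "trout shield"), modifier "reed".
Inside "trout shield": head "shield", modifier "trout".
So the structure is [[lagoon [harbor [mountain copper]]] [reed [trout shield]]].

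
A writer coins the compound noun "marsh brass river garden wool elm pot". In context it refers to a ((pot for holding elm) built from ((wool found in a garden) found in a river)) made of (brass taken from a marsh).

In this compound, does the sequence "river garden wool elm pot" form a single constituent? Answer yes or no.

yes

The paraphrase groups the words so that "river garden wool elm pot" is one unit: it corresponds to a single parenthesized sub-phrase.
The full structure is [[marsh brass] [[river [garden wool]] [elm pot]]], in which [river garden wool elm pot] is a constituent.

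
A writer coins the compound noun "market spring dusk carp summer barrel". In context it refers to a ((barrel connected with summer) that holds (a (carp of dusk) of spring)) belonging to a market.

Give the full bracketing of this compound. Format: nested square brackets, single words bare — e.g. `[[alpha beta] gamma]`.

[market [[spring [dusk carp]] [summer barrel]]]

The outermost head in the paraphrase is "barrel" (specifically "spring dusk carp summer barrel"), modified by "market".
Within "spring dusk carp summer barrel", the head is "barrel" (specifically "summer barrel") and the modifier is "spring dusk carp".
Within "spring dusk carp", the head is "carp" (specifically "dusk carp") and the modifier is "spring".
Within "dusk carp", the head is "carp" and the modifier is "dusk".
Within "summer barrel", the head is "barrel" and the modifier is "summer".
So the structure is [market [[spring [dusk carp]] [summer barrel]]].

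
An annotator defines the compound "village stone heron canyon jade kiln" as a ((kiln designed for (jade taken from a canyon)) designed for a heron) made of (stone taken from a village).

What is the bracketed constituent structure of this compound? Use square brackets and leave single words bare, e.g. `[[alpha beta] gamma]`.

[[village stone] [heron [[canyon jade] kiln]]]

The outermost head in the paraphrase is "kiln" (specifically "heron canyon jade kiln"), modified by "village stone".
Inside "village stone": head "stone", modifier "village".
Inside "heron canyon jade kiln": head "kiln" (specifically "canyon jade kiln"), modifier "heron".
Inside "canyon jade kiln": head "kiln", modifier "canyon jade".
Inside "canyon jade": head "jade", modifier "canyon".
Putting it together: [[village stone] [heron [[canyon jade] kiln]]].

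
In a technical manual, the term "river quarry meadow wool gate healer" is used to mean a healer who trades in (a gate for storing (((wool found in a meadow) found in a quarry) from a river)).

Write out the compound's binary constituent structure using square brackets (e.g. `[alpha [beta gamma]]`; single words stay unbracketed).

[[[river [quarry [meadow wool]]] gate] healer]

At the top level: head "healer"; modifier "river quarry meadow wool gate".
Inside "river quarry meadow wool gate": head "gate", modifier "river quarry meadow wool".
Inside "river quarry meadow wool": head "wool" (specifically "quarry meadow wool"), modifier "river".
Inside "quarry meadow wool": head "wool" (specifically "meadow wool"), modifier "quarry".
Inside "meadow wool": head "wool", modifier "meadow".
So the structure is [[[river [quarry [meadow wool]]] gate] healer].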